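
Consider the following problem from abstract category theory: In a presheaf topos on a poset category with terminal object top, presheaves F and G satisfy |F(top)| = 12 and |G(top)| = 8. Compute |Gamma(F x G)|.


Global sections of a presheaf on a poset with terminal top satisfy
Gamma(H) ~ H(top). Presheaves admit pointwise products, so
(F x G)(top) = F(top) x G(top) (Cartesian product).
|Gamma(F x G)| = |F(top)| * |G(top)| = 12 * 8 = 96.

96


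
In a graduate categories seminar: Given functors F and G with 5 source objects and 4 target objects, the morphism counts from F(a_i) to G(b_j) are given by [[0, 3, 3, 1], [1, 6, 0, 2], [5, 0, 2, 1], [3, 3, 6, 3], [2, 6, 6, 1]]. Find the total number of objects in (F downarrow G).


Objects of (F downarrow G) are triples (a, b, h: F(a)->G(b)).
The count equals the sum of all entries in the hom-matrix.
sum(row 0) = 7
sum(row 1) = 9
sum(row 2) = 8
sum(row 3) = 15
sum(row 4) = 15
Grand total = 54

54


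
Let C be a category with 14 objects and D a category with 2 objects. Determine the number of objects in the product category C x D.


The product category C x D has objects that are pairs (c, d).
Number of pairs = |Ob(C)| * |Ob(D)| = 14 * 2 = 28

28


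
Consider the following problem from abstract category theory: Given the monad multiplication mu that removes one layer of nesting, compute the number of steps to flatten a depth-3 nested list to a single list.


Each application of mu: T^2 -> T removes one layer of nesting.
Starting at depth 3 (i.e., T^3(X)), we need to reach T(X).
Number of mu applications = 3 - 1 = 2

2


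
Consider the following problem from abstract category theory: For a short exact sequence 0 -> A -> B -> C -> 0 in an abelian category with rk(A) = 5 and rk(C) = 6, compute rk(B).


For a short exact sequence 0 -> A -> B -> C -> 0,
rank is additive: rank(B) = rank(A) + rank(C).
rank(B) = 5 + 6 = 11

11


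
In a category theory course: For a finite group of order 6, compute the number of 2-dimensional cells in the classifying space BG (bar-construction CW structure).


In the bar-construction CW model of BG, the n-cells are indexed by
n-tuples [g_1|...|g_n] of non-identity elements of G (degenerate
simplices with some g_i = e do not contribute cells), so there are
(|G| - 1)^n n-cells.
For dim = 2 with |G| = 6:
cells = (6 - 1)^2 = 5^2 = 25

25


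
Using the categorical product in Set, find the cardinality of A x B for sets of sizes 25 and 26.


In Set, the product A x B is the Cartesian product.
By the universal property, |A x B| = |A| * |B|.
|A x B| = 25 * 26 = 650

650


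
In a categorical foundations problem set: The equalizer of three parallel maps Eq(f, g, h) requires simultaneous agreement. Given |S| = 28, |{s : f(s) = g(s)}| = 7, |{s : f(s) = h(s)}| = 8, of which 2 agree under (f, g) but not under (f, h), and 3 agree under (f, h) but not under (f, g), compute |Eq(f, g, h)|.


Eq(f, g, h) is the triple-agreement set: points in S where all three
maps take the same value. Using inclusion-exclusion on the pairwise data:
Pair (f, g) agrees on 7 points; pair (f, h) on 8 points.
Points agreeing under (f, g) but not (f, h) = 2; under (f, h) but not (f, g) = 3.
Triple-agreement = agreement-in-(f, g) minus points that agree under (f, g) but not (f, h):
|Eq(f, g, h)| = 7 - 2 = 5
(cross-check via (f, h): 8 - 3 = 5.)

5


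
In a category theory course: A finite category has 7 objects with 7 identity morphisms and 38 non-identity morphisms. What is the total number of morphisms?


Each object has an identity morphism, giving 7 identities.
Adding the 38 non-identity morphisms:
Total = 7 + 38 = 45

45


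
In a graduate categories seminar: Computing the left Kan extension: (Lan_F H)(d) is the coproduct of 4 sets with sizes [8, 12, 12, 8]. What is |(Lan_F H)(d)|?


Pointwise, the left Kan extension (Lan_F H)(d) is the colimit, indexed
by the comma category (F downarrow d), of H composed with the
projection (F downarrow d) -> C. Here that colimit is given
as a coproduct (disjoint union) of sets, so its cardinality is the
sum of the sizes of the summands.
Coproduct of sets with sizes: 8 + 12 + 12 + 8
= 40

40


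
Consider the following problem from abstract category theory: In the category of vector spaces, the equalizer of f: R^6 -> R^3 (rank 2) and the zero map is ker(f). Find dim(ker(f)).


The equalizer of f and the zero map is ker(f).
By the rank-nullity theorem: dim(ker(f)) = dim(domain) - rank(f).
dim(ker(f)) = 6 - 2 = 4

4


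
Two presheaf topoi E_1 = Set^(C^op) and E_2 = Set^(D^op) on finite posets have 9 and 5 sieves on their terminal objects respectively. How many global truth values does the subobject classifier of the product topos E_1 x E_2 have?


In a product of presheaf topoi E_1 x E_2, the subobject classifier
is Omega = Omega_1 x Omega_2 (componentwise), so
|Omega(top)| = |Omega_1(top_1)| * |Omega_2(top_2)|.
= 9 * 5 = 45.

45


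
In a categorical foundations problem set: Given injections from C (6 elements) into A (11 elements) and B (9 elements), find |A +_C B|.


The pushout A +_C B identifies the images of C in A and B.
|A +_C B| = |A| + |B| - |C| (for injections).
= 11 + 9 - 6 = 14

14


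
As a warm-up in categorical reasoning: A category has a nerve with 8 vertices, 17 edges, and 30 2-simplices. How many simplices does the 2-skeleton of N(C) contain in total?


The 2-skeleton of the nerve N(C) consists of simplices in dimensions 0, 1, 2:
  |N(C)_0| = 8 (objects)
  |N(C)_1| = 17 (morphisms)
  |N(C)_2| = 30 (composable pairs)
Total = 8 + 17 + 30 = 55

55


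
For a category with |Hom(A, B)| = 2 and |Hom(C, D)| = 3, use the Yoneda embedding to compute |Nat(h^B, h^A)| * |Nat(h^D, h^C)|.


By the Yoneda lemma, Nat(h^B, h^A) is isomorphic to Hom(A, B),
so |Nat(h^B, h^A)| = |Hom(A, B)| and |Nat(h^D, h^C)| = |Hom(C, D)|.
|Hom(A, B)| = 2, |Hom(C, D)| = 3.
|Nat(h^B, h^A) x Nat(h^D, h^C)| = 2 * 3 = 6

6


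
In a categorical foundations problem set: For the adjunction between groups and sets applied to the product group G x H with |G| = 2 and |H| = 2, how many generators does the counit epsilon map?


The counit epsilon_K: F(U(K)) -> K of the Free-Forgetful adjunction
maps |K| generators of F(U(K)) into K. For K = G x H (the product group),
|G x H| = |G| * |H|.
Total generators mapped = 2 * 2 = 4.

4


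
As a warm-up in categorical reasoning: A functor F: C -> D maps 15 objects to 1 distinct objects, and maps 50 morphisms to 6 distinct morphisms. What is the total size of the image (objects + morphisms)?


The image of F consists of distinct objects and distinct morphisms.
|Im(F)| on objects = 1
|Im(F)| on morphisms = 6
Total image cardinality = 1 + 6 = 7

7


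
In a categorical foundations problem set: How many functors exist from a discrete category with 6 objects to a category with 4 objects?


A functor from a discrete category C to D is determined by
where each object maps. Each of the 6 objects of C can map
to any of the 4 objects of D independently.
Number of functors = 4^6 = 4096

4096


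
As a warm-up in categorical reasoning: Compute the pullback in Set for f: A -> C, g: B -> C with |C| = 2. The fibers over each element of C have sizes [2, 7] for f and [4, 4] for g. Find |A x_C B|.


The pullback A x_C B consists of pairs (a, b) with f(a) = g(b).
For each element c in C, the fiber product has |f^-1(c)| * |g^-1(c)| elements.
Summing over C: 2 * 4 + 7 * 4
= 8 + 28 = 36

36


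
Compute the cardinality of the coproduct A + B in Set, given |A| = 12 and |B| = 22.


In Set, the coproduct A + B is the disjoint union.
|A + B| = |A| + |B| = 12 + 22 = 34

34


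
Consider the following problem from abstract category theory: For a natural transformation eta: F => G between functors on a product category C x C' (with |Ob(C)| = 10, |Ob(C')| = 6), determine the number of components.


A natural transformation eta: F => G assigns one component morphism per
object of the domain category.
The domain is the product category C x C', so
|Ob(C x C')| = |Ob(C)| * |Ob(C')| = 10 * 6 = 60.
Therefore eta has 60 component morphisms.

60


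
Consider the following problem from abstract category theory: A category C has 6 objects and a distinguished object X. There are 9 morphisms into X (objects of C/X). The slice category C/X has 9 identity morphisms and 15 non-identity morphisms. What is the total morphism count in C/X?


In the slice category C/X, objects are morphisms to X.
Identity morphisms: 9 (one per object of C/X).
Non-identity morphisms: 15.
Total = 9 + 15 = 24

24


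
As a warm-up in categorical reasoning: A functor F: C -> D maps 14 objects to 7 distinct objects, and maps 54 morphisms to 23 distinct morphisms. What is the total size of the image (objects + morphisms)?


The image of F consists of distinct objects and distinct morphisms.
|Im(F)| on objects = 7
|Im(F)| on morphisms = 23
Total image cardinality = 7 + 23 = 30

30


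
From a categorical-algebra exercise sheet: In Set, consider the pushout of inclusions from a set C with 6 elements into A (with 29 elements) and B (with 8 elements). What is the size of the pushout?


The pushout A +_C B identifies the images of C in A and B.
|A +_C B| = |A| + |B| - |C| (for injections).
= 29 + 8 - 6 = 31

31


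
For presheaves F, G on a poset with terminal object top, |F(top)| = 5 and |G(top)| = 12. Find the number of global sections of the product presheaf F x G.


Global sections of a presheaf on a poset with terminal top satisfy
Gamma(H) ~ H(top). Presheaves admit pointwise products, so
(F x G)(top) = F(top) x G(top) (Cartesian product).
|Gamma(F x G)| = |F(top)| * |G(top)| = 5 * 12 = 60.

60


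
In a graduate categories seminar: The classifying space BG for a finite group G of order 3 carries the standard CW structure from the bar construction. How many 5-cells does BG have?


In the bar-construction CW model of BG, the n-cells are indexed by
n-tuples [g_1|...|g_n] of non-identity elements of G (degenerate
simplices with some g_i = e do not contribute cells), so there are
(|G| - 1)^n n-cells.
For dim = 5 with |G| = 3:
cells = (3 - 1)^5 = 2^5 = 32

32


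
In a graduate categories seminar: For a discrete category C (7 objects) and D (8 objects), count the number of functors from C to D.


A functor from a discrete category C to D is determined by
where each object maps. Each of the 7 objects of C can map
to any of the 8 objects of D independently.
Number of functors = 8^7 = 2097152

2097152


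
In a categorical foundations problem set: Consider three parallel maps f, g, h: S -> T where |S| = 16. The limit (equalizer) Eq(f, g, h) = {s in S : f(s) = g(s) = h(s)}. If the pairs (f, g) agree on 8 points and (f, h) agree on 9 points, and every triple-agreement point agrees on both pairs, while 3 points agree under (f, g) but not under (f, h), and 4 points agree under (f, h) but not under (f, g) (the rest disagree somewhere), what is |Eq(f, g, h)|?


Eq(f, g, h) is the triple-agreement set: points in S where all three
maps take the same value. Using inclusion-exclusion on the pairwise data:
Pair (f, g) agrees on 8 points; pair (f, h) on 9 points.
Points agreeing under (f, g) but not (f, h) = 3; under (f, h) but not (f, g) = 4.
Triple-agreement = agreement-in-(f, g) minus points that agree under (f, g) but not (f, h):
|Eq(f, g, h)| = 8 - 3 = 5
(cross-check via (f, h): 9 - 4 = 5.)

5


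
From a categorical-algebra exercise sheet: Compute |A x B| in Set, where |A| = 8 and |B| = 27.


In Set, the product A x B is the Cartesian product.
By the universal property, |A x B| = |A| * |B|.
|A x B| = 8 * 27 = 216

216


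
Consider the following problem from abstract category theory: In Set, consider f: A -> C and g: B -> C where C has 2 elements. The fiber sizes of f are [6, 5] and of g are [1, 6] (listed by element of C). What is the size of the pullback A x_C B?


The pullback A x_C B consists of pairs (a, b) with f(a) = g(b).
For each element c in C, the fiber product has |f^-1(c)| * |g^-1(c)| elements.
Summing over C: 6 * 1 + 5 * 6
= 6 + 30 = 36

36


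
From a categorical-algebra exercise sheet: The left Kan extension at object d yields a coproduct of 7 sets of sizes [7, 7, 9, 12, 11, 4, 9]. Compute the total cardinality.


Pointwise, the left Kan extension (Lan_F H)(d) is the colimit, indexed
by the comma category (F downarrow d), of H composed with the
projection (F downarrow d) -> C. Here that colimit is given
as a coproduct (disjoint union) of sets, so its cardinality is the
sum of the sizes of the summands.
Coproduct of sets with sizes: 7 + 7 + 9 + 12 + 11 + 4 + 9
= 59

59


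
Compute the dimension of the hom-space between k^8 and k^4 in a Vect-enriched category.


In Vect-enriched categories, Hom(k^n, k^m) is the space of m x n matrices.
dim(Hom(k^8, k^4)) = 4 * 8 = 32

32


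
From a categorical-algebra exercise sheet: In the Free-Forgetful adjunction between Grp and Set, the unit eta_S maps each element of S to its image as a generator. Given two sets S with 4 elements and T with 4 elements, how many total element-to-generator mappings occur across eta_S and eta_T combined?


The unit eta_X: X -> U(F(X)) of the Free-Forgetful adjunction
maps each element of X to a generator of F(X). For X = S + T (disjoint
union in Set), |S + T| = |S| + |T|.
Total mappings = 4 + 4 = 8.

8


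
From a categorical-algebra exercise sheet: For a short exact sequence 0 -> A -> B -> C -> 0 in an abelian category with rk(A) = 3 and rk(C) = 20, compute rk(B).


For a short exact sequence 0 -> A -> B -> C -> 0,
rank is additive: rank(B) = rank(A) + rank(C).
rank(B) = 3 + 20 = 23

23


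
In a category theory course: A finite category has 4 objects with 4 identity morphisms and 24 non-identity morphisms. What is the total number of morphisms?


Each object has an identity morphism, giving 4 identities.
Adding the 24 non-identity morphisms:
Total = 4 + 24 = 28

28


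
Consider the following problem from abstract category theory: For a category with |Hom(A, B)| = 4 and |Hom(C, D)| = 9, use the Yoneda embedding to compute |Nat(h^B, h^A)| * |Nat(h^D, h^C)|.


By the Yoneda lemma, Nat(h^B, h^A) is isomorphic to Hom(A, B),
so |Nat(h^B, h^A)| = |Hom(A, B)| and |Nat(h^D, h^C)| = |Hom(C, D)|.
|Hom(A, B)| = 4, |Hom(C, D)| = 9.
|Nat(h^B, h^A) x Nat(h^D, h^C)| = 4 * 9 = 36

36


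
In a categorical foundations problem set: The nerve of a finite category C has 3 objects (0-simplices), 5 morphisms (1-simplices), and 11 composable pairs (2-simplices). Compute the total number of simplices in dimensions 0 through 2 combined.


The 2-skeleton of the nerve N(C) consists of simplices in dimensions 0, 1, 2:
  |N(C)_0| = 3 (objects)
  |N(C)_1| = 5 (morphisms)
  |N(C)_2| = 11 (composable pairs)
Total = 3 + 5 + 11 = 19

19


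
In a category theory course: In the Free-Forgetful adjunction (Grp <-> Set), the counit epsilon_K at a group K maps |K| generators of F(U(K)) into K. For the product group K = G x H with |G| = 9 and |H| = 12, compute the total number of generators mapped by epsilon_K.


The counit epsilon_K: F(U(K)) -> K of the Free-Forgetful adjunction
maps |K| generators of F(U(K)) into K. For K = G x H (the product group),
|G x H| = |G| * |H|.
Total generators mapped = 9 * 12 = 108.

108


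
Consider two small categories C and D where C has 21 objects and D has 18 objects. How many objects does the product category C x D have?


The product category C x D has objects that are pairs (c, d).
Number of pairs = |Ob(C)| * |Ob(D)| = 21 * 18 = 378

378


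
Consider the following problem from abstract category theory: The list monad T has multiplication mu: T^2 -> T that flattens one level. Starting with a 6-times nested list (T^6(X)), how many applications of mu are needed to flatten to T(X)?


Each application of mu: T^2 -> T removes one layer of nesting.
Starting at depth 6 (i.e., T^6(X)), we need to reach T(X).
Number of mu applications = 6 - 1 = 5

5


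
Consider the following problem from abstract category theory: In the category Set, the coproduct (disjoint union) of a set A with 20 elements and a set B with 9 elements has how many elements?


In Set, the coproduct A + B is the disjoint union.
|A + B| = |A| + |B| = 20 + 9 = 29

29


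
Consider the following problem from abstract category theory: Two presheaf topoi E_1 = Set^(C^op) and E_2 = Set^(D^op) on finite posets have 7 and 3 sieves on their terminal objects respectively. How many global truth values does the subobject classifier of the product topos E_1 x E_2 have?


In a product of presheaf topoi E_1 x E_2, the subobject classifier
is Omega = Omega_1 x Omega_2 (componentwise), so
|Omega(top)| = |Omega_1(top_1)| * |Omega_2(top_2)|.
= 7 * 3 = 21.

21


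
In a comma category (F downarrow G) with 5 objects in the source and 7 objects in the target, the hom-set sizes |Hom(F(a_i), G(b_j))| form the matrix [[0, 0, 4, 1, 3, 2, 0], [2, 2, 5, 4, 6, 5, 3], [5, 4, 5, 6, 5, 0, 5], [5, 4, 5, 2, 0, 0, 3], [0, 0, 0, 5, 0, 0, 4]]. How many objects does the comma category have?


Objects of (F downarrow G) are triples (a, b, h: F(a)->G(b)).
The count equals the sum of all entries in the hom-matrix.
sum(row 0) = 10
sum(row 1) = 27
sum(row 2) = 30
sum(row 3) = 19
sum(row 4) = 9
Grand total = 95

95


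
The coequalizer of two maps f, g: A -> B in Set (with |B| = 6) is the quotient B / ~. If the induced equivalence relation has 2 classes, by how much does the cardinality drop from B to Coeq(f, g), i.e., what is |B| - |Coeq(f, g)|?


The coequalizer Coeq(f, g) = B / ~ has one element per equivalence class.
|B| = 6, |Coeq(f, g)| = 2.
|B| - |Coeq(f, g)| = 6 - 2 = 4.

4


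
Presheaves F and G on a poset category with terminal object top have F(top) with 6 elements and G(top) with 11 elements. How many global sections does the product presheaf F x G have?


Global sections of a presheaf on a poset with terminal top satisfy
Gamma(H) ~ H(top). Presheaves admit pointwise products, so
(F x G)(top) = F(top) x G(top) (Cartesian product).
|Gamma(F x G)| = |F(top)| * |G(top)| = 6 * 11 = 66.

66


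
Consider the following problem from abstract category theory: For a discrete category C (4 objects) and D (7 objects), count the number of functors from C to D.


A functor from a discrete category C to D is determined by
where each object maps. Each of the 4 objects of C can map
to any of the 7 objects of D independently.
Number of functors = 7^4 = 2401

2401


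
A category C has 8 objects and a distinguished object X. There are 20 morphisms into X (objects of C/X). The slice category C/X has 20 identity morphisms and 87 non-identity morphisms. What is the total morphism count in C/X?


In the slice category C/X, objects are morphisms to X.
Identity morphisms: 20 (one per object of C/X).
Non-identity morphisms: 87.
Total = 20 + 87 = 107

107


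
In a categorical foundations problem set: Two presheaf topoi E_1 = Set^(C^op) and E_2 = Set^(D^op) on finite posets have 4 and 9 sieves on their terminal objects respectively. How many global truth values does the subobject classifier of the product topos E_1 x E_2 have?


In a product of presheaf topoi E_1 x E_2, the subobject classifier
is Omega = Omega_1 x Omega_2 (componentwise), so
|Omega(top)| = |Omega_1(top_1)| * |Omega_2(top_2)|.
= 4 * 9 = 36.

36


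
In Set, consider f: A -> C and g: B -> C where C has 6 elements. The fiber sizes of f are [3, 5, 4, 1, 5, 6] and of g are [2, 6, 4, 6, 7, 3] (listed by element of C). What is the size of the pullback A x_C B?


The pullback A x_C B consists of pairs (a, b) with f(a) = g(b).
For each element c in C, the fiber product has |f^-1(c)| * |g^-1(c)| elements.
Summing over C: 3 * 2 + 5 * 6 + 4 * 4 + 1 * 6 + 5 * 7 + 6 * 3
= 6 + 30 + 16 + 6 + 35 + 18 = 111

111


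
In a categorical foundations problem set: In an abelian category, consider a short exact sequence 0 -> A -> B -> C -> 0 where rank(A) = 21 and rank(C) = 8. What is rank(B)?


For a short exact sequence 0 -> A -> B -> C -> 0,
rank is additive: rank(B) = rank(A) + rank(C).
rank(B) = 21 + 8 = 29

29


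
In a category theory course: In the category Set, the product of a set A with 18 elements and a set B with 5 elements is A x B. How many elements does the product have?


In Set, the product A x B is the Cartesian product.
By the universal property, |A x B| = |A| * |B|.
|A x B| = 18 * 5 = 90

90


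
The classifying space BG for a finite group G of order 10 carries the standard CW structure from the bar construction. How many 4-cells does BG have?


In the bar-construction CW model of BG, the n-cells are indexed by
n-tuples [g_1|...|g_n] of non-identity elements of G (degenerate
simplices with some g_i = e do not contribute cells), so there are
(|G| - 1)^n n-cells.
For dim = 4 with |G| = 10:
cells = (10 - 1)^4 = 9^4 = 6561

6561


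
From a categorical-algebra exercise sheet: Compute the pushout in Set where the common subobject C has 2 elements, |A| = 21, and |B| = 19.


The pushout A +_C B identifies the images of C in A and B.
|A +_C B| = |A| + |B| - |C| (for injections).
= 21 + 19 - 2 = 38

38


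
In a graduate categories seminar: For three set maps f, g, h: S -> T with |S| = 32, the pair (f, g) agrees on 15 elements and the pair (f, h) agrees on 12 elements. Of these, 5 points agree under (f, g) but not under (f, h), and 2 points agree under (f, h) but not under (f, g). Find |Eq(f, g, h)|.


Eq(f, g, h) is the triple-agreement set: points in S where all three
maps take the same value. Using inclusion-exclusion on the pairwise data:
Pair (f, g) agrees on 15 points; pair (f, h) on 12 points.
Points agreeing under (f, g) but not (f, h) = 5; under (f, h) but not (f, g) = 2.
Triple-agreement = agreement-in-(f, g) minus points that agree under (f, g) but not (f, h):
|Eq(f, g, h)| = 15 - 5 = 10
(cross-check via (f, h): 12 - 2 = 10.)

10


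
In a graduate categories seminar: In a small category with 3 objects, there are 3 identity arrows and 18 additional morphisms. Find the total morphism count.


Each object has an identity morphism, giving 3 identities.
Adding the 18 non-identity morphisms:
Total = 3 + 18 = 21

21


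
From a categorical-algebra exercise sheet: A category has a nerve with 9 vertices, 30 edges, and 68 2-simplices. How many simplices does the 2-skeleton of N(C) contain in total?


The 2-skeleton of the nerve N(C) consists of simplices in dimensions 0, 1, 2:
  |N(C)_0| = 9 (objects)
  |N(C)_1| = 30 (morphisms)
  |N(C)_2| = 68 (composable pairs)
Total = 9 + 30 + 68 = 107

107


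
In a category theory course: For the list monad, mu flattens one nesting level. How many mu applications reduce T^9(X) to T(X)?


Each application of mu: T^2 -> T removes one layer of nesting.
Starting at depth 9 (i.e., T^9(X)), we need to reach T(X).
Number of mu applications = 9 - 1 = 8

8


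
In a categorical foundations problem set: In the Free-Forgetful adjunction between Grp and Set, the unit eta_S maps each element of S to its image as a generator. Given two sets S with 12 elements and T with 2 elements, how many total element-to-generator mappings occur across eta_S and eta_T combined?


The unit eta_X: X -> U(F(X)) of the Free-Forgetful adjunction
maps each element of X to a generator of F(X). For X = S + T (disjoint
union in Set), |S + T| = |S| + |T|.
Total mappings = 12 + 2 = 14.

14


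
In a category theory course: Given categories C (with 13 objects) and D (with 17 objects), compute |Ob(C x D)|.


The product category C x D has objects that are pairs (c, d).
Number of pairs = |Ob(C)| * |Ob(D)| = 13 * 17 = 221

221


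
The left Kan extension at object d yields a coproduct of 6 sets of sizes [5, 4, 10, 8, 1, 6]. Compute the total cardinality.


Pointwise, the left Kan extension (Lan_F H)(d) is the colimit, indexed
by the comma category (F downarrow d), of H composed with the
projection (F downarrow d) -> C. Here that colimit is given
as a coproduct (disjoint union) of sets, so its cardinality is the
sum of the sizes of the summands.
Coproduct of sets with sizes: 5 + 4 + 10 + 8 + 1 + 6
= 34

34


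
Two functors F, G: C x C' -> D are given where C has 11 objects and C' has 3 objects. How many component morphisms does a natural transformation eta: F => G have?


A natural transformation eta: F => G assigns one component morphism per
object of the domain category.
The domain is the product category C x C', so
|Ob(C x C')| = |Ob(C)| * |Ob(C')| = 11 * 3 = 33.
Therefore eta has 33 component morphisms.

33


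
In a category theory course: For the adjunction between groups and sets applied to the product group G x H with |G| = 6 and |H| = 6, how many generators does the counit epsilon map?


The counit epsilon_K: F(U(K)) -> K of the Free-Forgetful adjunction
maps |K| generators of F(U(K)) into K. For K = G x H (the product group),
|G x H| = |G| * |H|.
Total generators mapped = 6 * 6 = 36.

36


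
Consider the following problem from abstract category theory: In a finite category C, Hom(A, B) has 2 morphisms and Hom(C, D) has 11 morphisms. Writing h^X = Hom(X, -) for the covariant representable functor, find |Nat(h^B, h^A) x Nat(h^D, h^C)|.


By the Yoneda lemma, Nat(h^B, h^A) is isomorphic to Hom(A, B),
so |Nat(h^B, h^A)| = |Hom(A, B)| and |Nat(h^D, h^C)| = |Hom(C, D)|.
|Hom(A, B)| = 2, |Hom(C, D)| = 11.
|Nat(h^B, h^A) x Nat(h^D, h^C)| = 2 * 11 = 22

22


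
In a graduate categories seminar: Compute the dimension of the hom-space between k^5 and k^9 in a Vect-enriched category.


In Vect-enriched categories, Hom(k^n, k^m) is the space of m x n matrices.
dim(Hom(k^5, k^9)) = 9 * 5 = 45

45


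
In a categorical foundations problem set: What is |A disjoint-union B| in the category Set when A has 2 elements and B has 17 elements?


In Set, the coproduct A + B is the disjoint union.
|A + B| = |A| + |B| = 2 + 17 = 19

19


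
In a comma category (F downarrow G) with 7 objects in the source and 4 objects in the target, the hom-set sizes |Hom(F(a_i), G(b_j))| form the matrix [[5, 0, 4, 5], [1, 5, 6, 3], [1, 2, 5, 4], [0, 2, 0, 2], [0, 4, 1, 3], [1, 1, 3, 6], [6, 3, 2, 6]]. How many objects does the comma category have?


Objects of (F downarrow G) are triples (a, b, h: F(a)->G(b)).
The count equals the sum of all entries in the hom-matrix.
sum(row 0) = 14
sum(row 1) = 15
sum(row 2) = 12
sum(row 3) = 4
sum(row 4) = 8
sum(row 5) = 11
sum(row 6) = 17
Grand total = 81

81


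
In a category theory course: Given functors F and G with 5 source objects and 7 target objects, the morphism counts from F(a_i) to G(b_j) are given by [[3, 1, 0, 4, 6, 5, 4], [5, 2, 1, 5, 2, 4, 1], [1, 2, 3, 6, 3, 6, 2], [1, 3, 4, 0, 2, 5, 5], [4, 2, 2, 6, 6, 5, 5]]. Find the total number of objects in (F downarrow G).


Objects of (F downarrow G) are triples (a, b, h: F(a)->G(b)).
The count equals the sum of all entries in the hom-matrix.
sum(row 0) = 23
sum(row 1) = 20
sum(row 2) = 23
sum(row 3) = 20
sum(row 4) = 30
Grand total = 116

116


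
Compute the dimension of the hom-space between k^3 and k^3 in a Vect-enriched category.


In Vect-enriched categories, Hom(k^n, k^m) is the space of m x n matrices.
dim(Hom(k^3, k^3)) = 3 * 3 = 9

9


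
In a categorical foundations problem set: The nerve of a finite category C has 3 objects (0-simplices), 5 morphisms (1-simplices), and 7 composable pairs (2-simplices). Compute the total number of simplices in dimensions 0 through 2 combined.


The 2-skeleton of the nerve N(C) consists of simplices in dimensions 0, 1, 2:
  |N(C)_0| = 3 (objects)
  |N(C)_1| = 5 (morphisms)
  |N(C)_2| = 7 (composable pairs)
Total = 3 + 5 + 7 = 15

15


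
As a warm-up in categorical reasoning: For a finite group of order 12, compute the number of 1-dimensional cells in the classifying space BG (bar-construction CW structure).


In the bar-construction CW model of BG, the n-cells are indexed by
n-tuples [g_1|...|g_n] of non-identity elements of G (degenerate
simplices with some g_i = e do not contribute cells), so there are
(|G| - 1)^n n-cells.
For dim = 1 with |G| = 12:
cells = (12 - 1)^1 = 11^1 = 11

11


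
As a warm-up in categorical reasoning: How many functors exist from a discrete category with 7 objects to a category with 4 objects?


A functor from a discrete category C to D is determined by
where each object maps. Each of the 7 objects of C can map
to any of the 4 objects of D independently.
Number of functors = 4^7 = 16384

16384


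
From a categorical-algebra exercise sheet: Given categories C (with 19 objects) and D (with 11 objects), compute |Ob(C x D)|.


The product category C x D has objects that are pairs (c, d).
Number of pairs = |Ob(C)| * |Ob(D)| = 19 * 11 = 209

209


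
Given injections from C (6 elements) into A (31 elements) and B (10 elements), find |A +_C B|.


The pushout A +_C B identifies the images of C in A and B.
|A +_C B| = |A| + |B| - |C| (for injections).
= 31 + 10 - 6 = 35

35


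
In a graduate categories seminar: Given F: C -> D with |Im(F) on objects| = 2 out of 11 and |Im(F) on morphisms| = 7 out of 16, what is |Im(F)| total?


The image of F consists of distinct objects and distinct morphisms.
|Im(F)| on objects = 2
|Im(F)| on morphisms = 7
Total image cardinality = 2 + 7 = 9

9


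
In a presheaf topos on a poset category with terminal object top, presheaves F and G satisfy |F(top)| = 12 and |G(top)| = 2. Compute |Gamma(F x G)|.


Global sections of a presheaf on a poset with terminal top satisfy
Gamma(H) ~ H(top). Presheaves admit pointwise products, so
(F x G)(top) = F(top) x G(top) (Cartesian product).
|Gamma(F x G)| = |F(top)| * |G(top)| = 12 * 2 = 24.

24


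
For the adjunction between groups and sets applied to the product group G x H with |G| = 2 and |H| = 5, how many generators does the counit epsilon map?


The counit epsilon_K: F(U(K)) -> K of the Free-Forgetful adjunction
maps |K| generators of F(U(K)) into K. For K = G x H (the product group),
|G x H| = |G| * |H|.
Total generators mapped = 2 * 5 = 10.

10


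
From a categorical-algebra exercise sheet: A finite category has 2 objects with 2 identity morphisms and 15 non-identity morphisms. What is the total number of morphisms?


Each object has an identity morphism, giving 2 identities.
Adding the 15 non-identity morphisms:
Total = 2 + 15 = 17

17


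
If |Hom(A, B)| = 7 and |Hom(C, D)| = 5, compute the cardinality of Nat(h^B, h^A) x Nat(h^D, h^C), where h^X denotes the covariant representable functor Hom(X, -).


By the Yoneda lemma, Nat(h^B, h^A) is isomorphic to Hom(A, B),
so |Nat(h^B, h^A)| = |Hom(A, B)| and |Nat(h^D, h^C)| = |Hom(C, D)|.
|Hom(A, B)| = 7, |Hom(C, D)| = 5.
|Nat(h^B, h^A) x Nat(h^D, h^C)| = 7 * 5 = 35

35


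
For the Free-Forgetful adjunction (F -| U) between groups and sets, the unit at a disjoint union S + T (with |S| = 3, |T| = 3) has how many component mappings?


The unit eta_X: X -> U(F(X)) of the Free-Forgetful adjunction
maps each element of X to a generator of F(X). For X = S + T (disjoint
union in Set), |S + T| = |S| + |T|.
Total mappings = 3 + 3 = 6.

6


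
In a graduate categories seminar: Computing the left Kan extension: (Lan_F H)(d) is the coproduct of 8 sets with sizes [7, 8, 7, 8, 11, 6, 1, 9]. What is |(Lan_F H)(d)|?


Pointwise, the left Kan extension (Lan_F H)(d) is the colimit, indexed
by the comma category (F downarrow d), of H composed with the
projection (F downarrow d) -> C. Here that colimit is given
as a coproduct (disjoint union) of sets, so its cardinality is the
sum of the sizes of the summands.
Coproduct of sets with sizes: 7 + 8 + 7 + 8 + 11 + 6 + 1 + 9
= 57

57


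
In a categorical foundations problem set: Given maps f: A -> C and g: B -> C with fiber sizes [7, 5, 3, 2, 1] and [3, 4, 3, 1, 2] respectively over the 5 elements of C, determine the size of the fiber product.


The pullback A x_C B consists of pairs (a, b) with f(a) = g(b).
For each element c in C, the fiber product has |f^-1(c)| * |g^-1(c)| elements.
Summing over C: 7 * 3 + 5 * 4 + 3 * 3 + 2 * 1 + 1 * 2
= 21 + 20 + 9 + 2 + 2 = 54

54


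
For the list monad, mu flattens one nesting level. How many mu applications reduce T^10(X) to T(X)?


Each application of mu: T^2 -> T removes one layer of nesting.
Starting at depth 10 (i.e., T^10(X)), we need to reach T(X).
Number of mu applications = 10 - 1 = 9

9


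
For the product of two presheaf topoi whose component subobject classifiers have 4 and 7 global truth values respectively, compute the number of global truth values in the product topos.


In a product of presheaf topoi E_1 x E_2, the subobject classifier
is Omega = Omega_1 x Omega_2 (componentwise), so
|Omega(top)| = |Omega_1(top_1)| * |Omega_2(top_2)|.
= 4 * 7 = 28.

28


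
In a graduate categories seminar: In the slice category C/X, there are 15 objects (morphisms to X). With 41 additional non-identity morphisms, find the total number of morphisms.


In the slice category C/X, objects are morphisms to X.
Identity morphisms: 15 (one per object of C/X).
Non-identity morphisms: 41.
Total = 15 + 41 = 56

56


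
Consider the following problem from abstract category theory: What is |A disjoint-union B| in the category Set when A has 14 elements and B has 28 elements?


In Set, the coproduct A + B is the disjoint union.
|A + B| = |A| + |B| = 14 + 28 = 42

42


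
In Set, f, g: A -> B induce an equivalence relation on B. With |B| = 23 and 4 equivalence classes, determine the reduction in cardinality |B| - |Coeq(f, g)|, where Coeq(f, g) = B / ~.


The coequalizer Coeq(f, g) = B / ~ has one element per equivalence class.
|B| = 23, |Coeq(f, g)| = 4.
|B| - |Coeq(f, g)| = 23 - 4 = 19.

19


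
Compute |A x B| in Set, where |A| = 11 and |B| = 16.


In Set, the product A x B is the Cartesian product.
By the universal property, |A x B| = |A| * |B|.
|A x B| = 11 * 16 = 176

176


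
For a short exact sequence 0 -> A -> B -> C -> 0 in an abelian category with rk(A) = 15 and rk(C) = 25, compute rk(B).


For a short exact sequence 0 -> A -> B -> C -> 0,
rank is additive: rank(B) = rank(A) + rank(C).
rank(B) = 15 + 25 = 40

40


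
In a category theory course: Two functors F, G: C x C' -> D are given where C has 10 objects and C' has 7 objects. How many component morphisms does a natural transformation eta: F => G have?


A natural transformation eta: F => G assigns one component morphism per
object of the domain category.
The domain is the product category C x C', so
|Ob(C x C')| = |Ob(C)| * |Ob(C')| = 10 * 7 = 70.
Therefore eta has 70 component morphisms.

70


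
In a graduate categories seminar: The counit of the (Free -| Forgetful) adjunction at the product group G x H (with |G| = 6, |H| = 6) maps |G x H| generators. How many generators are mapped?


The counit epsilon_K: F(U(K)) -> K of the Free-Forgetful adjunction
maps |K| generators of F(U(K)) into K. For K = G x H (the product group),
|G x H| = |G| * |H|.
Total generators mapped = 6 * 6 = 36.

36


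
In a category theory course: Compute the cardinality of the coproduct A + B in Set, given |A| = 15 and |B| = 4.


In Set, the coproduct A + B is the disjoint union.
|A + B| = |A| + |B| = 15 + 4 = 19

19


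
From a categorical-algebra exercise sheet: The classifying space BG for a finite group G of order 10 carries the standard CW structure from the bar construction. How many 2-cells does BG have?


In the bar-construction CW model of BG, the n-cells are indexed by
n-tuples [g_1|...|g_n] of non-identity elements of G (degenerate
simplices with some g_i = e do not contribute cells), so there are
(|G| - 1)^n n-cells.
For dim = 2 with |G| = 10:
cells = (10 - 1)^2 = 9^2 = 81

81


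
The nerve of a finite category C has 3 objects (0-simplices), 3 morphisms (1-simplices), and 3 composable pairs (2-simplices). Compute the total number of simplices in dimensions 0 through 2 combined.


The 2-skeleton of the nerve N(C) consists of simplices in dimensions 0, 1, 2:
  |N(C)_0| = 3 (objects)
  |N(C)_1| = 3 (morphisms)
  |N(C)_2| = 3 (composable pairs)
Total = 3 + 3 + 3 = 9

9


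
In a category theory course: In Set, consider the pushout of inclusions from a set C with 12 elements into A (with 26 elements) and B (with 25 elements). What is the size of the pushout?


The pushout A +_C B identifies the images of C in A and B.
|A +_C B| = |A| + |B| - |C| (for injections).
= 26 + 25 - 12 = 39

39


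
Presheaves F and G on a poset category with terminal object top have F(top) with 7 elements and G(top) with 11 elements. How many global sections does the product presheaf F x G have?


Global sections of a presheaf on a poset with terminal top satisfy
Gamma(H) ~ H(top). Presheaves admit pointwise products, so
(F x G)(top) = F(top) x G(top) (Cartesian product).
|Gamma(F x G)| = |F(top)| * |G(top)| = 7 * 11 = 77.

77


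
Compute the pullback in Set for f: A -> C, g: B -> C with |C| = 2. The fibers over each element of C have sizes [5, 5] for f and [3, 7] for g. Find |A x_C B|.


The pullback A x_C B consists of pairs (a, b) with f(a) = g(b).
For each element c in C, the fiber product has |f^-1(c)| * |g^-1(c)| elements.
Summing over C: 5 * 3 + 5 * 7
= 15 + 35 = 50

50


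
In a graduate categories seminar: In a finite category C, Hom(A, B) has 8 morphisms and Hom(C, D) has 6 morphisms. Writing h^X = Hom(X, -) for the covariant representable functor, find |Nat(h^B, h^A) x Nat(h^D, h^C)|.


By the Yoneda lemma, Nat(h^B, h^A) is isomorphic to Hom(A, B),
so |Nat(h^B, h^A)| = |Hom(A, B)| and |Nat(h^D, h^C)| = |Hom(C, D)|.
|Hom(A, B)| = 8, |Hom(C, D)| = 6.
|Nat(h^B, h^A) x Nat(h^D, h^C)| = 8 * 6 = 48

48


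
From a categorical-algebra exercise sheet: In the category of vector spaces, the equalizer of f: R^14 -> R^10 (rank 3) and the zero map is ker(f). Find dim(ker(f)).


The equalizer of f and the zero map is ker(f).
By the rank-nullity theorem: dim(ker(f)) = dim(domain) - rank(f).
dim(ker(f)) = 14 - 3 = 11

11


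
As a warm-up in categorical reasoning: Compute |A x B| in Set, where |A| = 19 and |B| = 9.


In Set, the product A x B is the Cartesian product.
By the universal property, |A x B| = |A| * |B|.
|A x B| = 19 * 9 = 171

171


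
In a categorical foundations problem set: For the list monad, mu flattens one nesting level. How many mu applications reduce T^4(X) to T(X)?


Each application of mu: T^2 -> T removes one layer of nesting.
Starting at depth 4 (i.e., T^4(X)), we need to reach T(X).
Number of mu applications = 4 - 1 = 3

3


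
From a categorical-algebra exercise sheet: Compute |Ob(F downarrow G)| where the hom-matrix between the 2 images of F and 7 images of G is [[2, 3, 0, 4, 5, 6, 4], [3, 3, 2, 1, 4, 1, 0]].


Objects of (F downarrow G) are triples (a, b, h: F(a)->G(b)).
The count equals the sum of all entries in the hom-matrix.
sum(row 0) = 24
sum(row 1) = 14
Grand total = 38

38


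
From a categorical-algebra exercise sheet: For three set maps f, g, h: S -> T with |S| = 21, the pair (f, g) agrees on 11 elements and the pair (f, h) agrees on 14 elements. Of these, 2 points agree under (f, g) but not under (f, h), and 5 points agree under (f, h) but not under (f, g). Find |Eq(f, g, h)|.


Eq(f, g, h) is the triple-agreement set: points in S where all three
maps take the same value. Using inclusion-exclusion on the pairwise data:
Pair (f, g) agrees on 11 points; pair (f, h) on 14 points.
Points agreeing under (f, g) but not (f, h) = 2; under (f, h) but not (f, g) = 5.
Triple-agreement = agreement-in-(f, g) minus points that agree under (f, g) but not (f, h):
|Eq(f, g, h)| = 11 - 2 = 9
(cross-check via (f, h): 14 - 5 = 9.)

9


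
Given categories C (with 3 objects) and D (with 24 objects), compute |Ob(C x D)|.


The product category C x D has objects that are pairs (c, d).
Number of pairs = |Ob(C)| * |Ob(D)| = 3 * 24 = 72

72


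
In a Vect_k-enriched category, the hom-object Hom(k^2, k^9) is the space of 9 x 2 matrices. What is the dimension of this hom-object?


In Vect-enriched categories, Hom(k^n, k^m) is the space of m x n matrices.
dim(Hom(k^2, k^9)) = 9 * 2 = 18

18
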